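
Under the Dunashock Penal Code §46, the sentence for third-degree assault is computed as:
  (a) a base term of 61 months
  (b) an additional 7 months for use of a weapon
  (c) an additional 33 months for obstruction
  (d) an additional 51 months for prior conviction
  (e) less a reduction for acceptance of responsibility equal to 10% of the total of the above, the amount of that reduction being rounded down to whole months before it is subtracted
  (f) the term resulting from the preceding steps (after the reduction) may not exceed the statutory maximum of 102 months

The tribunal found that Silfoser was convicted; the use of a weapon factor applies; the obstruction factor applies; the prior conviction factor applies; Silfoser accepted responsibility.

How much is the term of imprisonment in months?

102 months

Use of a weapon enhancement: +7 months
Obstruction enhancement: +33 months
Prior conviction enhancement: +51 months
Adjusted term: 61 months + 7 months + 33 months + 51 months = 152 months
Acceptance of responsibility reduction: 10% of 152 months = 15 months (rounded down)
After reduction: 152 − 15 = 137 months
Cap at 102 months: 137 months exceeds the cap → 102 months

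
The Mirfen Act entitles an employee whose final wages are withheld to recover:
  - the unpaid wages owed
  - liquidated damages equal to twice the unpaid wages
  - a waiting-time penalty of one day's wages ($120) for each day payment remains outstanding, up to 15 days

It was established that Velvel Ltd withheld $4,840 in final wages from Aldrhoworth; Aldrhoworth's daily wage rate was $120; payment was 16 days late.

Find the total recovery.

$16,320

Doubled: 2 × $4,840 = $9,680
Penalty days: min(16, 15) = 15
Waiting-time penalty: 15 × $120 = $1,800
Total award: $4,840 + $9,680 + $1,800 = $16,320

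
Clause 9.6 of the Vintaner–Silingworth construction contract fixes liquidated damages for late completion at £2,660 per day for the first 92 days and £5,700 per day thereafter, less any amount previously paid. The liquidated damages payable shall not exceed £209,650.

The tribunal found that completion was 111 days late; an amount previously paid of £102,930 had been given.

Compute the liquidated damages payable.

£209,650

First 92 days: 92 × £2,660 = £244,720
Remaining days: (111 − 92) × £5,700 = £108,300
Accrued per-day damages: £244,720 + £108,300 = £353,020
Less amount previously paid: £353,020 − £102,930 = £250,090
Cap at £209,650: £250,090 exceeds the cap → £209,650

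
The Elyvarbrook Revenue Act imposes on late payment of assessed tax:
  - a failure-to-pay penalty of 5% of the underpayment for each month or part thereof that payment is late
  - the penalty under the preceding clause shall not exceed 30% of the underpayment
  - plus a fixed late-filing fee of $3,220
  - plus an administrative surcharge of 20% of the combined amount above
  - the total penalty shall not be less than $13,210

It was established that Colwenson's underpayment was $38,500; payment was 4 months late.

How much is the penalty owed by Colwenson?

Accrued rate: 5% × 4 = 20%, capped at 30% → 20%
Failure-to-pay penalty: 20% of $38,500 = $7,700
Penalty before surcharge: $7,700 + $3,220 = $10,920
Administrative surcharge: 20% of $10,920 = $2,184
Total penalty: $10,920 + $2,184 = $13,104
Minimum $13,210: $13,104 is below the minimum → $13,210

$13,210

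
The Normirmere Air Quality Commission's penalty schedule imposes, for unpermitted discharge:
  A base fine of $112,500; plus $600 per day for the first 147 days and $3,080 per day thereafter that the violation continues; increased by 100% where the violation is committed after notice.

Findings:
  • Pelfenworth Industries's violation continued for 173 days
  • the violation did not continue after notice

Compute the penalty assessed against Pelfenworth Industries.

$280,780

First 147 days: 147 × $600 = $88,200
Remaining days: (173 − 147) × $3,080 = $80,080
Per-day component: $88,200 + $80,080 = $168,280
Base plus per-day: $112,500 + $168,280 = $280,780
The violation did not continue after notice: no 100% increase.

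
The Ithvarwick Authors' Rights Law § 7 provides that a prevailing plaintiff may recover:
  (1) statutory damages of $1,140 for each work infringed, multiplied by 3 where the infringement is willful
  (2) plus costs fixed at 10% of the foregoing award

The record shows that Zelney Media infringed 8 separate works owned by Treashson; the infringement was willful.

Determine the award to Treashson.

$30,096

Statutory damages: 8 × $1,140 = $9,120
Trebled: 3 × $9,120 = $27,360
Costs: 10% of $27,360 = $2,736
Award plus costs: $27,360 + $2,736 = $30,096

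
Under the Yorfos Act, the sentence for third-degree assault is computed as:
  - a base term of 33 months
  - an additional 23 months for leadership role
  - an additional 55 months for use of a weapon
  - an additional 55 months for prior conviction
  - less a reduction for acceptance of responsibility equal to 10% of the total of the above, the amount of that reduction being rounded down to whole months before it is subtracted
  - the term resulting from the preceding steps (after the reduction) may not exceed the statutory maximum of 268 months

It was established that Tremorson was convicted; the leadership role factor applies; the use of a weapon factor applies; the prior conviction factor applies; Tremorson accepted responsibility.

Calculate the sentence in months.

Leadership role enhancement: +23 months
Use of a weapon enhancement: +55 months
Prior conviction enhancement: +55 months
Adjusted term: 33 months + 23 months + 55 months + 55 months = 166 months
Acceptance of responsibility reduction: 10% of 166 months = 16 months (rounded down)
After reduction: 166 − 16 = 150 months
Cap at 268 months: 150 months is within the cap, no reduction.

Sentence: 150 months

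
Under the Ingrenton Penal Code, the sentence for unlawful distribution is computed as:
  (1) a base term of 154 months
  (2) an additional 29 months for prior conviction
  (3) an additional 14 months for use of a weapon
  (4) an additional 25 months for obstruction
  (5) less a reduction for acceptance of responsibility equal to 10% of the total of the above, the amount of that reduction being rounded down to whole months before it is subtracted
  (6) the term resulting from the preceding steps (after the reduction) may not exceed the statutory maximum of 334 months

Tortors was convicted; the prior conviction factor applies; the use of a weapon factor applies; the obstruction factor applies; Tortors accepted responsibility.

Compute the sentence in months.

Sentence: 200 months

Prior conviction enhancement: +29 months
Use of a weapon enhancement: +14 months
Obstruction enhancement: +25 months
Adjusted term: 154 months + 29 months + 14 months + 25 months = 222 months
Acceptance of responsibility reduction: 10% of 222 months = 22 months (rounded down)
After reduction: 222 − 22 = 200 months
Cap at 334 months: 200 months is within the cap, no reduction.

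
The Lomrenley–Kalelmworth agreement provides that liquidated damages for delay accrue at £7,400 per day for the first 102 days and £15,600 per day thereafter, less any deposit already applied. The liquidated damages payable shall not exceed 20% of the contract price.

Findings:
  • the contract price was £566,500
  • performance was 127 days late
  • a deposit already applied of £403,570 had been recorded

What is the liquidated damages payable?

£113,300

First 102 days: 102 × £7,400 = £754,800
Remaining days: (127 − 102) × £15,600 = £390,000
Accrued per-day damages: £754,800 + £390,000 = £1,144,800
Less deposit already applied: £1,144,800 − £403,570 = £741,230
Cap: 20% of £566,500 = £113,300
Cap at £113,300: £741,230 exceeds the cap → £113,300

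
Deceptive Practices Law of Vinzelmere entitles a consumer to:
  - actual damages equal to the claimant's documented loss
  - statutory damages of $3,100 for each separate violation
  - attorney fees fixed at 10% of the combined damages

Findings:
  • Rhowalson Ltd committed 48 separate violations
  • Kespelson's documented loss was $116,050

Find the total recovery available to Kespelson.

Statutory damages: 48 × $3,100 = $148,800
Combined damages: $116,050 + $148,800 = $264,850
Attorney fees: 10% of $264,850 = $26,485
Total recovery: $264,850 + $26,485 = $291,335

$291,335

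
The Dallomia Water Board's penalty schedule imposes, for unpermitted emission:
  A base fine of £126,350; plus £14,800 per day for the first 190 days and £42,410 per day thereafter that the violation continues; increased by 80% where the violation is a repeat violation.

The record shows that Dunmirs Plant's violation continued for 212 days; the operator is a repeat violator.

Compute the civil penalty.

£6,968,466

First 190 days: 190 × £14,800 = £2,812,000
Remaining days: (212 − 190) × £42,410 = £933,020
Per-day component: £2,812,000 + £933,020 = £3,745,020
Base plus per-day: £126,350 + £3,745,020 = £3,871,370
Enhancement: 80% of £3,871,370 = £3,097,096
Enhanced fine: £3,871,370 + £3,097,096 = £6,968,466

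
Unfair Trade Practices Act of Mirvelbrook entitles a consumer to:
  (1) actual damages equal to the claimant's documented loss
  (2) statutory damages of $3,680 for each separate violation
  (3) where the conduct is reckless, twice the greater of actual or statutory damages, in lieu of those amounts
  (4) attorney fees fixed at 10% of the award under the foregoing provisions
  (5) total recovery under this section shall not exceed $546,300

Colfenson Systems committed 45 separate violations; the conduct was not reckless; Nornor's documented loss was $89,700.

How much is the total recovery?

Statutory damages: 45 × $3,680 = $165,600
Conduct not reckless: the in-lieu enhancement does not apply.
Actual plus statutory damages: $89,700 + $165,600 = $255,300
Attorney fees: 10% of $255,300 = $25,530
Total before cap: $255,300 + $25,530 = $280,830
Cap at $546,300: $280,830 is within the cap, no reduction.

$280,830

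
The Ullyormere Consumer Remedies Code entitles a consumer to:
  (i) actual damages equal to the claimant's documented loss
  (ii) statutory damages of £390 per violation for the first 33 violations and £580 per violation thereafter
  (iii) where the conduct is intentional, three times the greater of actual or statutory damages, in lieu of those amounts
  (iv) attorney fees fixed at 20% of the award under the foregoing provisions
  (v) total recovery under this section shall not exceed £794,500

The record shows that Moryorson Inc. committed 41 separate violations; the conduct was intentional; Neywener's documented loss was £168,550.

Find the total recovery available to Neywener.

First 33 violations: 33 × £390 = £12,870
Remaining violations: (41 − 33) × £580 = £4,640
Statutory damages: £12,870 + £4,640 = £17,510
Greater of actual damages (£168,550) or statutory damages (£17,510): £168,550
Trebled: 3 × £168,550 = £505,650
Attorney fees: 20% of £505,650 = £101,130
Total before cap: £505,650 + £101,130 = £606,780
Cap at £794,500: £606,780 is within the cap, no reduction.

Total recovery: £606,780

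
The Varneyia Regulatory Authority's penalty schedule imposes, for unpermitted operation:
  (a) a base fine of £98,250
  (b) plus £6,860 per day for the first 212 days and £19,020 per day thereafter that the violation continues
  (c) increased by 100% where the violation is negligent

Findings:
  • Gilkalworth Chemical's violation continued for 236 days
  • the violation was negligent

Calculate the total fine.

First 212 days: 212 × £6,860 = £1,454,320
Remaining days: (236 − 212) × £19,020 = £456,480
Per-day component: £1,454,320 + £456,480 = £1,910,800
Base plus per-day: £98,250 + £1,910,800 = £2,009,050
Enhancement: 100% of £2,009,050 = £2,009,050
Enhanced fine: £2,009,050 + £2,009,050 = £4,018,100

Civil penalty: £4,018,100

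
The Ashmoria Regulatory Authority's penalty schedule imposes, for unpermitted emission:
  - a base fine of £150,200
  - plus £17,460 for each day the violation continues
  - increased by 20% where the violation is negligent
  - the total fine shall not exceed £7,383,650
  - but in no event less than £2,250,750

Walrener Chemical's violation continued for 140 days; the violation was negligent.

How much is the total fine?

£3,113,520

Per-day component: 140 × £17,460 = £2,444,400
Base plus per-day: £150,200 + £2,444,400 = £2,594,600
Enhancement: 20% of £2,594,600 = £518,920
Enhanced fine: £2,594,600 + £518,920 = £3,113,520
Cap at £7,383,650: £3,113,520 is within the cap, no reduction.
Minimum £2,250,750: £3,113,520 meets the minimum, no increase.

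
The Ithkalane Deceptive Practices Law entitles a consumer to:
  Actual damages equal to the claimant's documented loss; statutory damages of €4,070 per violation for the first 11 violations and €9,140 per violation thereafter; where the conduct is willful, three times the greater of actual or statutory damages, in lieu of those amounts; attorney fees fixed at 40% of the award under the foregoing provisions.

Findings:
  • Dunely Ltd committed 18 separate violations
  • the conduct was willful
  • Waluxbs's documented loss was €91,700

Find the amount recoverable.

Total recovery: €456,750

First 11 violations: 11 × €4,070 = €44,770
Remaining violations: (18 − 11) × €9,140 = €63,980
Statutory damages: €44,770 + €63,980 = €108,750
Greater of actual damages (€91,700) or statutory damages (€108,750): €108,750
Trebled: 3 × €108,750 = €326,250
Attorney fees: 40% of €326,250 = €130,500
Total recovery: €326,250 + €130,500 = €456,750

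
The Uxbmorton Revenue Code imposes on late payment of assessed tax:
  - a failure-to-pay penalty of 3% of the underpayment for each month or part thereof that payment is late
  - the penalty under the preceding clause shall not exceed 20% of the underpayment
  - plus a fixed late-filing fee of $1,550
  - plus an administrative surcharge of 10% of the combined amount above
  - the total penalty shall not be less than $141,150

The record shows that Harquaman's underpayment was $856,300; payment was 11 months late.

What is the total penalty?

Accrued rate: 3% × 11 = 33%, capped at 20% → 20%
Failure-to-pay penalty: 20% of $856,300 = $171,260
Penalty before surcharge: $171,260 + $1,550 = $172,810
Administrative surcharge: 10% of $172,810 = $17,281
Total penalty: $172,810 + $17,281 = $190,091
Minimum $141,150: $190,091 meets the minimum, no increase.

$190,091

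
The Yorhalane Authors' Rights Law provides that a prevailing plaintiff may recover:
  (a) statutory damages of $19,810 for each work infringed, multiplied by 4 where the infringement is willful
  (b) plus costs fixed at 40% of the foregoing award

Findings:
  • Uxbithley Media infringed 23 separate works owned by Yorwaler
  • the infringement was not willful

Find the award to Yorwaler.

Statutory damages: 23 × $19,810 = $455,630
Infringement not willful: no ×4 enhancement.
Costs: 40% of $455,630 = $182,252
Award plus costs: $455,630 + $182,252 = $637,882

Award: $637,882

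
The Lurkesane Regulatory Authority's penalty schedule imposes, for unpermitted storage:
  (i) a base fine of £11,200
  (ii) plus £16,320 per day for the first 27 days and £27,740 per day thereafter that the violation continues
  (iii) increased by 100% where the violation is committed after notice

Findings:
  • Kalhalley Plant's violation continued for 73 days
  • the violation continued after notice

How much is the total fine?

First 27 days: 27 × £16,320 = £440,640
Remaining days: (73 − 27) × £27,740 = £1,276,040
Per-day component: £440,640 + £1,276,040 = £1,716,680
Base plus per-day: £11,200 + £1,716,680 = £1,727,880
Enhancement: 100% of £1,727,880 = £1,727,880
Enhanced fine: £1,727,880 + £1,727,880 = £3,455,760

£3,455,760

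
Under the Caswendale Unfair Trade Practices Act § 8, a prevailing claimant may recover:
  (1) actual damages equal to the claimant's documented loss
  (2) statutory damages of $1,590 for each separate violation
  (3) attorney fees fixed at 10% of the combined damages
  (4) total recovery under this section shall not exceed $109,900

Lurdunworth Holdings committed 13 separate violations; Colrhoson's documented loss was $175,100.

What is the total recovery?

Statutory damages: 13 × $1,590 = $20,670
Combined damages: $175,100 + $20,670 = $195,770
Attorney fees: 10% of $195,770 = $19,577
Total before cap: $195,770 + $19,577 = $215,347
Cap at $109,900: $215,347 exceeds the cap → $109,900

$109,900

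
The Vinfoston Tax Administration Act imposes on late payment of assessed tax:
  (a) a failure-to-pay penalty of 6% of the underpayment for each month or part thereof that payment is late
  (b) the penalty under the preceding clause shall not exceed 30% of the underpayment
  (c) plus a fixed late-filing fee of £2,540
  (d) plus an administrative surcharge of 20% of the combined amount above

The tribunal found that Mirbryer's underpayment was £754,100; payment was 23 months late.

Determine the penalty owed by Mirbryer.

Accrued rate: 6% × 23 = 138%, capped at 30% → 30%
Failure-to-pay penalty: 30% of £754,100 = £226,230
Penalty before surcharge: £226,230 + £2,540 = £228,770
Administrative surcharge: 20% of £228,770 = £45,754
Total penalty: £228,770 + £45,754 = £274,524

£274,524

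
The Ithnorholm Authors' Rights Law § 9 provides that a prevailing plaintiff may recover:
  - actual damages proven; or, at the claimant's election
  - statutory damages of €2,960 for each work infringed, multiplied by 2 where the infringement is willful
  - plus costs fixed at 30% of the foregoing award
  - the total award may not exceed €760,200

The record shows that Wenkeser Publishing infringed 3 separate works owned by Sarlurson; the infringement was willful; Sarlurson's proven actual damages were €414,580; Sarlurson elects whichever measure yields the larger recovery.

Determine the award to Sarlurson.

Award: €538,954

Statutory damages: 3 × €2,960 = €8,880
Doubled: 2 × €8,880 = €17,760
Greater of actual damages (€414,580) or enhanced statutory damages (€17,760): €414,580
Costs: 30% of €414,580 = €124,374
Award plus costs: €414,580 + €124,374 = €538,954
Cap at €760,200: €538,954 is within the cap, no reduction.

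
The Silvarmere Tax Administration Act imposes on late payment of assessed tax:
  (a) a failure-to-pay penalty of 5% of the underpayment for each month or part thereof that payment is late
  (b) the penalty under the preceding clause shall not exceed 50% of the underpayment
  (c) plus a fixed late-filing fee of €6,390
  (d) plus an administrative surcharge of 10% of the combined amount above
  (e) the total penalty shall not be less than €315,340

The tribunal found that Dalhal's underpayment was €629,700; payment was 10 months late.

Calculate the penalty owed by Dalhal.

€353,364

Accrued rate: 5% × 10 = 50%, capped at 50% → 50%
Failure-to-pay penalty: 50% of €629,700 = €314,850
Penalty before surcharge: €314,850 + €6,390 = €321,240
Administrative surcharge: 10% of €321,240 = €32,124
Total penalty: €321,240 + €32,124 = €353,364
Minimum €315,340: €353,364 meets the minimum, no increase.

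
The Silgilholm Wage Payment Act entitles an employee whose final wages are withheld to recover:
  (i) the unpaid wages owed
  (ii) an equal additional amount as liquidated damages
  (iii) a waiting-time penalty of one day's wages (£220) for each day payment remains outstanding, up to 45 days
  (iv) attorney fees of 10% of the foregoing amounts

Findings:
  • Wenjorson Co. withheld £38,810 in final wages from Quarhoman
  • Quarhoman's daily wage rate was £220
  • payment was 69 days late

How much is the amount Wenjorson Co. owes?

Liquidated damages (equal amount): £38,810
Penalty days: min(69, 45) = 45
Waiting-time penalty: 45 × £220 = £9,900
Subtotal: £38,810 + £38,810 + £9,900 = £87,520
Attorney fees: 10% of £87,520 = £8,752
Total award: £87,520 + £8,752 = £96,272

Total award: £96,272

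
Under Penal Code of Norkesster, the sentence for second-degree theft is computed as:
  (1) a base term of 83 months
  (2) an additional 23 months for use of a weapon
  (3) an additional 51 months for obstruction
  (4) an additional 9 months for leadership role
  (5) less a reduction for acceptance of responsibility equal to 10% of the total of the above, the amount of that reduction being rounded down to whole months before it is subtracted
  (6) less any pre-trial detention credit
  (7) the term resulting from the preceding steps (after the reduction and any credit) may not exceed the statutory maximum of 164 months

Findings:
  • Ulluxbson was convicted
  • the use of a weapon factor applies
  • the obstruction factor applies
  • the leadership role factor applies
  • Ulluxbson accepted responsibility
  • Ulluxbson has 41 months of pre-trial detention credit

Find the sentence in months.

109 months

Use of a weapon enhancement: +23 months
Obstruction enhancement: +51 months
Leadership role enhancement: +9 months
Adjusted term: 83 months + 23 months + 51 months + 9 months = 166 months
Acceptance of responsibility reduction: 10% of 166 months = 16 months (rounded down)
After reduction: 166 − 16 = 150 months
Less pre-trial detention credit: 150 months − 41 months = 109 months
Cap at 164 months: 109 months is within the cap, no reduction.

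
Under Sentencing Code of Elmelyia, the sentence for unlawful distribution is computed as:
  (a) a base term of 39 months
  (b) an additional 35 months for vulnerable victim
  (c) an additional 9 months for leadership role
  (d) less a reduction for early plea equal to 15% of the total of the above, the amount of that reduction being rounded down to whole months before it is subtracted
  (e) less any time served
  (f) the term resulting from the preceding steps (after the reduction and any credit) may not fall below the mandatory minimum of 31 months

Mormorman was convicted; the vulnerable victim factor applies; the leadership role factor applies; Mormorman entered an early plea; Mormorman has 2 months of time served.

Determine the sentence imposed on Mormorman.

Vulnerable victim enhancement: +35 months
Leadership role enhancement: +9 months
Adjusted term: 39 months + 35 months + 9 months = 83 months
Early plea reduction: 15% of 83 months = 12 months (rounded down)
After reduction: 83 − 12 = 71 months
Less time served: 71 months − 2 months = 69 months
Minimum 31 months: 69 months meets the minimum, no increase.

Sentence: 69 months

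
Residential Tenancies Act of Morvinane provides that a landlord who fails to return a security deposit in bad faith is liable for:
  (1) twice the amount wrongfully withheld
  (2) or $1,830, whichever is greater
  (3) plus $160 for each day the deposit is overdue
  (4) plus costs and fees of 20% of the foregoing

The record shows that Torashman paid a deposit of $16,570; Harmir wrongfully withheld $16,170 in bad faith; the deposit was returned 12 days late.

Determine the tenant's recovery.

$41,112

Doubled: 2 × $16,170 = $32,340
Minimum $1,830: $32,340 meets the minimum, no increase.
Late-return penalty: 12 × $160 = $1,920
Damages plus late penalty: $32,340 + $1,920 = $34,260
Costs and fees: 20% of $34,260 = $6,852
Total recovery: $34,260 + $6,852 = $41,112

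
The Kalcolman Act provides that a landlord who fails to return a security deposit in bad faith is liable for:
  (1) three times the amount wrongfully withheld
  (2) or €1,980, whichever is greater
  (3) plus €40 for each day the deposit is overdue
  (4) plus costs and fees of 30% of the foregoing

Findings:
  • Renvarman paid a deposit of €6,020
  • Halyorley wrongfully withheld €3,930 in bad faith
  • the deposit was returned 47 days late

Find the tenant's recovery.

Trebled: 3 × €3,930 = €11,790
Minimum €1,980: €11,790 meets the minimum, no increase.
Late-return penalty: 47 × €40 = €1,880
Damages plus late penalty: €11,790 + €1,880 = €13,670
Costs and fees: 30% of €13,670 = €4,101
Total recovery: €13,670 + €4,101 = €17,771

Recovery: €17,771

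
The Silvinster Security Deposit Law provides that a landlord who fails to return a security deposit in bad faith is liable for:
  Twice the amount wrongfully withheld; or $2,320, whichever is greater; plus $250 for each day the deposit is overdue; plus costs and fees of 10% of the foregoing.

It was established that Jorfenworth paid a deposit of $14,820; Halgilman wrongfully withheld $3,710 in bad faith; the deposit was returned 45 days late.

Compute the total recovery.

Recovery: $20,537

Doubled: 2 × $3,710 = $7,420
Minimum $2,320: $7,420 meets the minimum, no increase.
Late-return penalty: 45 × $250 = $11,250
Damages plus late penalty: $7,420 + $11,250 = $18,670
Costs and fees: 10% of $18,670 = $1,867
Total recovery: $18,670 + $1,867 = $20,537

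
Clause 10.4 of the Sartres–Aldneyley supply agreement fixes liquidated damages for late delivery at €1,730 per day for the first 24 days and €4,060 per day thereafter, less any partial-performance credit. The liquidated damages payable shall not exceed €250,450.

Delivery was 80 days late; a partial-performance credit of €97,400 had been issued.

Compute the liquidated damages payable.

First 24 days: 24 × €1,730 = €41,520
Remaining days: (80 − 24) × €4,060 = €227,360
Accrued per-day damages: €41,520 + €227,360 = €268,880
Less partial-performance credit: €268,880 − €97,400 = €171,480
Cap at €250,450: €171,480 is within the cap, no reduction.

€171,480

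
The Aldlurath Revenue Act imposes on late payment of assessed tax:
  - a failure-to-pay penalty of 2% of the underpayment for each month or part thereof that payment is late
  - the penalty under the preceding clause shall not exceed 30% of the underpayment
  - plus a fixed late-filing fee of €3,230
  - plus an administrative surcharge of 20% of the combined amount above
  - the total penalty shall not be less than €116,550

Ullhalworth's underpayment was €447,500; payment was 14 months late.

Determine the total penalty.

€154,236

Accrued rate: 2% × 14 = 28%, capped at 30% → 28%
Failure-to-pay penalty: 28% of €447,500 = €125,300
Penalty before surcharge: €125,300 + €3,230 = €128,530
Administrative surcharge: 20% of €128,530 = €25,706
Total penalty: €128,530 + €25,706 = €154,236
Minimum €116,550: €154,236 meets the minimum, no increase.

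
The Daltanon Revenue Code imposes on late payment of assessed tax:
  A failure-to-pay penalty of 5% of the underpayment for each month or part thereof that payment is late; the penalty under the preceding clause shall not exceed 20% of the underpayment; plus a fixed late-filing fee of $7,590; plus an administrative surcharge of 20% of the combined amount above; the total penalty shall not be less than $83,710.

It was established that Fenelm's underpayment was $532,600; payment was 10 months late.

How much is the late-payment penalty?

$136,932

Accrued rate: 5% × 10 = 50%, capped at 20% → 20%
Failure-to-pay penalty: 20% of $532,600 = $106,520
Penalty before surcharge: $106,520 + $7,590 = $114,110
Administrative surcharge: 20% of $114,110 = $22,822
Total penalty: $114,110 + $22,822 = $136,932
Minimum $83,710: $136,932 meets the minimum, no increase.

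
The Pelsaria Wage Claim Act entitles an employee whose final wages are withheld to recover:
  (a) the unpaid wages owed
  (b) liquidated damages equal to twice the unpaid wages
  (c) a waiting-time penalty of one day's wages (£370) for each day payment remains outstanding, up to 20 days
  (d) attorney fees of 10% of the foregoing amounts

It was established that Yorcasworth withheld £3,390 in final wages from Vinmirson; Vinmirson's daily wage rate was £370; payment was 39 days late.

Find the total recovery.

£19,327

Doubled: 2 × £3,390 = £6,780
Penalty days: min(39, 20) = 20
Waiting-time penalty: 20 × £370 = £7,400
Subtotal: £3,390 + £6,780 + £7,400 = £17,570
Attorney fees: 10% of £17,570 = £1,757
Total award: £17,570 + £1,757 = £19,327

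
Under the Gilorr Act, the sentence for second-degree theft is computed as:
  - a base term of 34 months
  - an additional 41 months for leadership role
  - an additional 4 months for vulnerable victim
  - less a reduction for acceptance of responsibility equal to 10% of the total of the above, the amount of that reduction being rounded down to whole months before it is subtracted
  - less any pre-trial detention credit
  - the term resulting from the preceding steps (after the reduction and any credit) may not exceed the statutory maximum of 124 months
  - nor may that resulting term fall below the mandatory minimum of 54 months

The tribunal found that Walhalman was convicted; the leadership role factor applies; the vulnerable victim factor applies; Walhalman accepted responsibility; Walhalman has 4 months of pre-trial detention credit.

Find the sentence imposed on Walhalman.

Leadership role enhancement: +41 months
Vulnerable victim enhancement: +4 months
Adjusted term: 34 months + 41 months + 4 months = 79 months
Acceptance of responsibility reduction: 10% of 79 months = 7 months (rounded down)
After reduction: 79 − 7 = 72 months
Less pre-trial detention credit: 72 months − 4 months = 68 months
Cap at 124 months: 68 months is within the cap, no reduction.
Minimum 54 months: 68 months meets the minimum, no increase.

68 months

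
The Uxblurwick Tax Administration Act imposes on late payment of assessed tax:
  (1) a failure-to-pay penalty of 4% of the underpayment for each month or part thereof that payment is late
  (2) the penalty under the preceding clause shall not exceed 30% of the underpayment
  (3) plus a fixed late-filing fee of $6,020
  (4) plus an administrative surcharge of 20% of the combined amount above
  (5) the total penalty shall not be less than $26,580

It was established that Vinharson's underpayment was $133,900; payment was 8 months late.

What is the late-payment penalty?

Penalty: $55,428

Accrued rate: 4% × 8 = 32%, capped at 30% → 30%
Failure-to-pay penalty: 30% of $133,900 = $40,170
Penalty before surcharge: $40,170 + $6,020 = $46,190
Administrative surcharge: 20% of $46,190 = $9,238
Total penalty: $46,190 + $9,238 = $55,428
Minimum $26,580: $55,428 meets the minimum, no increase.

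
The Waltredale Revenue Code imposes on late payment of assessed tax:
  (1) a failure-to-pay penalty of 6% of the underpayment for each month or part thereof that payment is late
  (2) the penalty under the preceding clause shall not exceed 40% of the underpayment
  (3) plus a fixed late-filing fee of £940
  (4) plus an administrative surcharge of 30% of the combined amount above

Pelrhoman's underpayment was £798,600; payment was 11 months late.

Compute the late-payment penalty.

Penalty: £416,494

Accrued rate: 6% × 11 = 66%, capped at 40% → 40%
Failure-to-pay penalty: 40% of £798,600 = £319,440
Penalty before surcharge: £319,440 + £940 = £320,380
Administrative surcharge: 30% of £320,380 = £96,114
Total penalty: £320,380 + £96,114 = £416,494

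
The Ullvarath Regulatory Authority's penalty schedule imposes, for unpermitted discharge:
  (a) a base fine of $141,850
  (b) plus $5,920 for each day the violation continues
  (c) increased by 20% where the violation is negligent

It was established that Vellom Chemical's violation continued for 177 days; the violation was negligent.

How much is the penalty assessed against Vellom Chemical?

$1,427,628

Per-day component: 177 × $5,920 = $1,047,840
Base plus per-day: $141,850 + $1,047,840 = $1,189,690
Enhancement: 20% of $1,189,690 = $237,938
Enhanced fine: $1,189,690 + $237,938 = $1,427,628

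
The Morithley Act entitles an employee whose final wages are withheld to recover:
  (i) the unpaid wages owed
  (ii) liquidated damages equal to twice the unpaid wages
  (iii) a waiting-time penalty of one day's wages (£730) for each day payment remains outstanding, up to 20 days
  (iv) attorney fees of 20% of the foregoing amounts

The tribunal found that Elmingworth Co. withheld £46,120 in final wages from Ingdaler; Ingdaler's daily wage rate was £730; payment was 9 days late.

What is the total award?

Doubled: 2 × £46,120 = £92,240
Penalty days: min(9, 20) = 9
Waiting-time penalty: 9 × £730 = £6,570
Subtotal: £46,120 + £92,240 + £6,570 = £144,930
Attorney fees: 20% of £144,930 = £28,986
Total award: £144,930 + £28,986 = £173,916

£173,916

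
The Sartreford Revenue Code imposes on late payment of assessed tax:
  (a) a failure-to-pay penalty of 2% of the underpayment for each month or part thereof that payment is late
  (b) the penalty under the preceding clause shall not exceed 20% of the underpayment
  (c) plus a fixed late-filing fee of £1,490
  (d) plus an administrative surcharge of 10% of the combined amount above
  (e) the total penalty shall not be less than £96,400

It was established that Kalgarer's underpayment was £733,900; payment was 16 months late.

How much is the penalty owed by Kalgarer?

£163,097

Accrued rate: 2% × 16 = 32%, capped at 20% → 20%
Failure-to-pay penalty: 20% of £733,900 = £146,780
Penalty before surcharge: £146,780 + £1,490 = £148,270
Administrative surcharge: 10% of £148,270 = £14,827
Total penalty: £148,270 + £14,827 = £163,097
Minimum £96,400: £163,097 meets the minimum, no increase.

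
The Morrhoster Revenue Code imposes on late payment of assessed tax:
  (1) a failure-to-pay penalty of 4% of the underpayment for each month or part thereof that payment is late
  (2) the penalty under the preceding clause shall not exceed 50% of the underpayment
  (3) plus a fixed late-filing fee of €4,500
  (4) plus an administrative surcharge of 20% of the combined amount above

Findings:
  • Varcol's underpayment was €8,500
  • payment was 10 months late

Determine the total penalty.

Accrued rate: 4% × 10 = 40%, capped at 50% → 40%
Failure-to-pay penalty: 40% of €8,500 = €3,400
Penalty before surcharge: €3,400 + €4,500 = €7,900
Administrative surcharge: 20% of €7,900 = €1,580
Total penalty: €7,900 + €1,580 = €9,480

Penalty: €9,480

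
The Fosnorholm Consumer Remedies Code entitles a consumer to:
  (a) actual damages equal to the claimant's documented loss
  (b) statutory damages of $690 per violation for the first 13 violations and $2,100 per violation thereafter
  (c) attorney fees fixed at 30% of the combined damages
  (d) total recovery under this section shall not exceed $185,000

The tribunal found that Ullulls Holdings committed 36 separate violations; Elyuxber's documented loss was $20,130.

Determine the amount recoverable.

First 13 violations: 13 × $690 = $8,970
Remaining violations: (36 − 13) × $2,100 = $48,300
Statutory damages: $8,970 + $48,300 = $57,270
Combined damages: $20,130 + $57,270 = $77,400
Attorney fees: 30% of $77,400 = $23,220
Total before cap: $77,400 + $23,220 = $100,620
Cap at $185,000: $100,620 is within the cap, no reduction.

$100,620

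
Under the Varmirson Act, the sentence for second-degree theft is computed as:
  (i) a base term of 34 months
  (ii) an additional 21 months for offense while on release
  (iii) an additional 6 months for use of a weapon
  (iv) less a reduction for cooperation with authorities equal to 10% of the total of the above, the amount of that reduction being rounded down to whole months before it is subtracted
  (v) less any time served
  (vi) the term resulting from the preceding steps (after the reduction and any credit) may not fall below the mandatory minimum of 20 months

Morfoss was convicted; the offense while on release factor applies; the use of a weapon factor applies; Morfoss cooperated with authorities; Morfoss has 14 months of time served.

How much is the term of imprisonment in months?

Offense while on release enhancement: +21 months
Use of a weapon enhancement: +6 months
Adjusted term: 34 months + 21 months + 6 months = 61 months
Cooperation with authorities reduction: 10% of 61 months = 6 months (rounded down)
After reduction: 61 − 6 = 55 months
Less time served: 55 months − 14 months = 41 months
Minimum 20 months: 41 months meets the minimum, no increase.

Sentence: 41 months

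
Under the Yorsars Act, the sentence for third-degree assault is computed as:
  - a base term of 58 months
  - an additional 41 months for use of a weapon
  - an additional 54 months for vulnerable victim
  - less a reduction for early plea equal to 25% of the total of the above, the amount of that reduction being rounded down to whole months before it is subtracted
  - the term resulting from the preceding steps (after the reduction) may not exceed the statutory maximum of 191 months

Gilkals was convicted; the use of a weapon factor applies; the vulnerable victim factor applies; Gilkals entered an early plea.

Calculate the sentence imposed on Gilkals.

Use of a weapon enhancement: +41 months
Vulnerable victim enhancement: +54 months
Adjusted term: 58 months + 41 months + 54 months = 153 months
Early plea reduction: 25% of 153 months = 38 months (rounded down)
After reduction: 153 − 38 = 115 months
Cap at 191 months: 115 months is within the cap, no reduction.

115 months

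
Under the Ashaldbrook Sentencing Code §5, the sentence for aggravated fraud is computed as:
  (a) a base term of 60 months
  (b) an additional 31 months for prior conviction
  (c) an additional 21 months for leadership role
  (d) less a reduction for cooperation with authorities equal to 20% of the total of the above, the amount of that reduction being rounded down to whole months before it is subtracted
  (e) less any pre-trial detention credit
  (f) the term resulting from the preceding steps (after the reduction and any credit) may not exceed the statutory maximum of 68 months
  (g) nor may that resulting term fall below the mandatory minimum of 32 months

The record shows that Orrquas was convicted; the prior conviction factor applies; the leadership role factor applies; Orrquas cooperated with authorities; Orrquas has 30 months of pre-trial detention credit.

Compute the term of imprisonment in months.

Prior conviction enhancement: +31 months
Leadership role enhancement: +21 months
Adjusted term: 60 months + 31 months + 21 months = 112 months
Cooperation with authorities reduction: 20% of 112 months = 22 months (rounded down)
After reduction: 112 − 22 = 90 months
Less pre-trial detention credit: 90 months − 30 months = 60 months
Cap at 68 months: 60 months is within the cap, no reduction.
Minimum 32 months: 60 months meets the minimum, no increase.

60 months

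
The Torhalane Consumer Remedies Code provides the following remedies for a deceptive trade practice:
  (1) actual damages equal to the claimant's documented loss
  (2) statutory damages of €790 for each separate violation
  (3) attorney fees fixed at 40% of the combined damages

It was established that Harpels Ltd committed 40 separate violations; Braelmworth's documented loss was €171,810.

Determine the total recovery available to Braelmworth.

€284,774

Statutory damages: 40 × €790 = €31,600
Combined damages: €171,810 + €31,600 = €203,410
Attorney fees: 40% of €203,410 = €81,364
Total recovery: €203,410 + €81,364 = €284,774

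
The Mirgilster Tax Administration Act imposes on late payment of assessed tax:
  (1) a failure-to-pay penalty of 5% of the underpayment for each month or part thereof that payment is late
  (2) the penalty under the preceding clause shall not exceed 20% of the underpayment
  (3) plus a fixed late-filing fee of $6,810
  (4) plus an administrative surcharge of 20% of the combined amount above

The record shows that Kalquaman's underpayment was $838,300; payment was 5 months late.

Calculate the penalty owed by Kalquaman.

Accrued rate: 5% × 5 = 25%, capped at 20% → 20%
Failure-to-pay penalty: 20% of $838,300 = $167,660
Penalty before surcharge: $167,660 + $6,810 = $174,470
Administrative surcharge: 20% of $174,470 = $34,894
Total penalty: $174,470 + $34,894 = $209,364

$209,364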